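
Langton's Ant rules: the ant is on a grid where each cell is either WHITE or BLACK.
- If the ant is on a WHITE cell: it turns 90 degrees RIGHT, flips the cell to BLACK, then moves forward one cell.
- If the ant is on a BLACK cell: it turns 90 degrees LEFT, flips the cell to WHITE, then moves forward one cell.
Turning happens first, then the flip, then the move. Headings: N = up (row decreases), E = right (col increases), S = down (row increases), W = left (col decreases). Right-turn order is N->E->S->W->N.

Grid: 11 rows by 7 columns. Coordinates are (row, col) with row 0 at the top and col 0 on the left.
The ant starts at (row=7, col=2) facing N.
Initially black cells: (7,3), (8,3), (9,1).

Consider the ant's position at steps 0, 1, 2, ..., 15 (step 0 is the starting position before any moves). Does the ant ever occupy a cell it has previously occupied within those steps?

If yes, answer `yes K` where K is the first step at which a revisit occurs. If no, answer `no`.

Step 1: on WHITE (7,2): turn R to E, flip to black, move to (7,3). |black|=4 — new cell
Step 2: on BLACK (7,3): turn L to N, flip to white, move to (6,3). |black|=3 — new cell
Step 3: on WHITE (6,3): turn R to E, flip to black, move to (6,4). |black|=4 — new cell
Step 4: on WHITE (6,4): turn R to S, flip to black, move to (7,4). |black|=5 — new cell
Step 5: on WHITE (7,4): turn R to W, flip to black, move to (7,3). |black|=6 — REVISIT

Answer: yes 5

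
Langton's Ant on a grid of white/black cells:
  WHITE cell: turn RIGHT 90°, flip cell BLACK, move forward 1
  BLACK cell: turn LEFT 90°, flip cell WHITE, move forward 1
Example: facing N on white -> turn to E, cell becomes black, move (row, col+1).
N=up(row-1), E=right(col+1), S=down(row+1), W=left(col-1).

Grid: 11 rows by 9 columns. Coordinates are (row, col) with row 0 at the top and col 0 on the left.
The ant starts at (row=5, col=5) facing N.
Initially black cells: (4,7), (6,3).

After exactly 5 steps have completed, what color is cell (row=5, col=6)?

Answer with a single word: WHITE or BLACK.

Answer: BLACK

Derivation:
Step 1: on WHITE (5,5): turn R to E, flip to black, move to (5,6). |black|=3
Step 2: on WHITE (5,6): turn R to S, flip to black, move to (6,6). |black|=4
Step 3: on WHITE (6,6): turn R to W, flip to black, move to (6,5). |black|=5
Step 4: on WHITE (6,5): turn R to N, flip to black, move to (5,5). |black|=6
Step 5: on BLACK (5,5): turn L to W, flip to white, move to (5,4). |black|=5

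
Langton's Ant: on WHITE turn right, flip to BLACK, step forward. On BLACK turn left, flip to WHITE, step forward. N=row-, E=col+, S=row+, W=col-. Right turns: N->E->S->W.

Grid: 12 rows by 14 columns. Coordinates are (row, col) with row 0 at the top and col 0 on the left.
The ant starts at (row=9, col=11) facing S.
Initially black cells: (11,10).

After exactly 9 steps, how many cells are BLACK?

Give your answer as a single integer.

Step 1: on WHITE (9,11): turn R to W, flip to black, move to (9,10). |black|=2
Step 2: on WHITE (9,10): turn R to N, flip to black, move to (8,10). |black|=3
Step 3: on WHITE (8,10): turn R to E, flip to black, move to (8,11). |black|=4
Step 4: on WHITE (8,11): turn R to S, flip to black, move to (9,11). |black|=5
Step 5: on BLACK (9,11): turn L to E, flip to white, move to (9,12). |black|=4
Step 6: on WHITE (9,12): turn R to S, flip to black, move to (10,12). |black|=5
Step 7: on WHITE (10,12): turn R to W, flip to black, move to (10,11). |black|=6
Step 8: on WHITE (10,11): turn R to N, flip to black, move to (9,11). |black|=7
Step 9: on WHITE (9,11): turn R to E, flip to black, move to (9,12). |black|=8

Answer: 8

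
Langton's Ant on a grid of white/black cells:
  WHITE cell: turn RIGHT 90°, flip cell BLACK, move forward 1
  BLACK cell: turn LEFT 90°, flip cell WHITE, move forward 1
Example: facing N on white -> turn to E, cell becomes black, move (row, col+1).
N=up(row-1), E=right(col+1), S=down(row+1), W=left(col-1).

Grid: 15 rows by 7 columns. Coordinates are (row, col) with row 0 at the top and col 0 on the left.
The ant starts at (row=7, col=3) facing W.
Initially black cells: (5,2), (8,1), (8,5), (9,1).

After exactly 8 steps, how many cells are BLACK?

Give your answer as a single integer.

Step 1: on WHITE (7,3): turn R to N, flip to black, move to (6,3). |black|=5
Step 2: on WHITE (6,3): turn R to E, flip to black, move to (6,4). |black|=6
Step 3: on WHITE (6,4): turn R to S, flip to black, move to (7,4). |black|=7
Step 4: on WHITE (7,4): turn R to W, flip to black, move to (7,3). |black|=8
Step 5: on BLACK (7,3): turn L to S, flip to white, move to (8,3). |black|=7
Step 6: on WHITE (8,3): turn R to W, flip to black, move to (8,2). |black|=8
Step 7: on WHITE (8,2): turn R to N, flip to black, move to (7,2). |black|=9
Step 8: on WHITE (7,2): turn R to E, flip to black, move to (7,3). |black|=10

Answer: 10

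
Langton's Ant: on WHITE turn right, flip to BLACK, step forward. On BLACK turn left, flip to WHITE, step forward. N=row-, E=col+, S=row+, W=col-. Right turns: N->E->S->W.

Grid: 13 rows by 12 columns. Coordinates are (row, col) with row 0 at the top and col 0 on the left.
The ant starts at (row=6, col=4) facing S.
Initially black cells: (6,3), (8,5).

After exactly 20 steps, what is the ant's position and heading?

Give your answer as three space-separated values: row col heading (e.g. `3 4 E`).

Step 1: on WHITE (6,4): turn R to W, flip to black, move to (6,3). |black|=3
Step 2: on BLACK (6,3): turn L to S, flip to white, move to (7,3). |black|=2
Step 3: on WHITE (7,3): turn R to W, flip to black, move to (7,2). |black|=3
Step 4: on WHITE (7,2): turn R to N, flip to black, move to (6,2). |black|=4
Step 5: on WHITE (6,2): turn R to E, flip to black, move to (6,3). |black|=5
Step 6: on WHITE (6,3): turn R to S, flip to black, move to (7,3). |black|=6
Step 7: on BLACK (7,3): turn L to E, flip to white, move to (7,4). |black|=5
Step 8: on WHITE (7,4): turn R to S, flip to black, move to (8,4). |black|=6
Step 9: on WHITE (8,4): turn R to W, flip to black, move to (8,3). |black|=7
Step 10: on WHITE (8,3): turn R to N, flip to black, move to (7,3). |black|=8
Step 11: on WHITE (7,3): turn R to E, flip to black, move to (7,4). |black|=9
Step 12: on BLACK (7,4): turn L to N, flip to white, move to (6,4). |black|=8
Step 13: on BLACK (6,4): turn L to W, flip to white, move to (6,3). |black|=7
Step 14: on BLACK (6,3): turn L to S, flip to white, move to (7,3). |black|=6
Step 15: on BLACK (7,3): turn L to E, flip to white, move to (7,4). |black|=5
Step 16: on WHITE (7,4): turn R to S, flip to black, move to (8,4). |black|=6
Step 17: on BLACK (8,4): turn L to E, flip to white, move to (8,5). |black|=5
Step 18: on BLACK (8,5): turn L to N, flip to white, move to (7,5). |black|=4
Step 19: on WHITE (7,5): turn R to E, flip to black, move to (7,6). |black|=5
Step 20: on WHITE (7,6): turn R to S, flip to black, move to (8,6). |black|=6

Answer: 8 6 S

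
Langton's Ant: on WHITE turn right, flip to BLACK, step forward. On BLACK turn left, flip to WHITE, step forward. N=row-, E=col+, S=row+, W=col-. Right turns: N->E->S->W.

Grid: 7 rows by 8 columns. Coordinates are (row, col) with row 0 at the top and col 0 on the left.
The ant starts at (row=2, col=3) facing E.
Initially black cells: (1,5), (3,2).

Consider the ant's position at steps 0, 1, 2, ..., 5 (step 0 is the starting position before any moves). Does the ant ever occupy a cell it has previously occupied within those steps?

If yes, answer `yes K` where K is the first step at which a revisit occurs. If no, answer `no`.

Step 1: on WHITE (2,3): turn R to S, flip to black, move to (3,3). |black|=3 — new cell
Step 2: on WHITE (3,3): turn R to W, flip to black, move to (3,2). |black|=4 — new cell
Step 3: on BLACK (3,2): turn L to S, flip to white, move to (4,2). |black|=3 — new cell
Step 4: on WHITE (4,2): turn R to W, flip to black, move to (4,1). |black|=4 — new cell
Step 5: on WHITE (4,1): turn R to N, flip to black, move to (3,1). |black|=5 — new cell
No revisit within 5 steps.

Answer: no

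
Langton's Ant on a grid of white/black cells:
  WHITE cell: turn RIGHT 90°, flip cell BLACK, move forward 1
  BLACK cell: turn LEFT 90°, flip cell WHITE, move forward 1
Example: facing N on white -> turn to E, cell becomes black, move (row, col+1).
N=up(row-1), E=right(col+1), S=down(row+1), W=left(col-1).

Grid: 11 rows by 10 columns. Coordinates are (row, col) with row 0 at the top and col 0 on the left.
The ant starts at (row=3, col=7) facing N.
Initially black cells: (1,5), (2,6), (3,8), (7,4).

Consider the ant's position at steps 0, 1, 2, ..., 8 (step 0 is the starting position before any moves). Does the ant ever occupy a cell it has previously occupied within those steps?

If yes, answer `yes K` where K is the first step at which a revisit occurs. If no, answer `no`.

Answer: yes 5

Derivation:
Step 1: on WHITE (3,7): turn R to E, flip to black, move to (3,8). |black|=5 — new cell
Step 2: on BLACK (3,8): turn L to N, flip to white, move to (2,8). |black|=4 — new cell
Step 3: on WHITE (2,8): turn R to E, flip to black, move to (2,9). |black|=5 — new cell
Step 4: on WHITE (2,9): turn R to S, flip to black, move to (3,9). |black|=6 — new cell
Step 5: on WHITE (3,9): turn R to W, flip to black, move to (3,8). |black|=7 — REVISIT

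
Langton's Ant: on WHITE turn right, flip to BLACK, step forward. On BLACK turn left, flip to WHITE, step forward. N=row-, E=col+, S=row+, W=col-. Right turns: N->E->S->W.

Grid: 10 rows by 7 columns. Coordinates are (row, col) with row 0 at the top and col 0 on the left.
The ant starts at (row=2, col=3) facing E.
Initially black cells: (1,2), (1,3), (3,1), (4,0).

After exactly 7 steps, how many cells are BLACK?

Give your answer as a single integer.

Step 1: on WHITE (2,3): turn R to S, flip to black, move to (3,3). |black|=5
Step 2: on WHITE (3,3): turn R to W, flip to black, move to (3,2). |black|=6
Step 3: on WHITE (3,2): turn R to N, flip to black, move to (2,2). |black|=7
Step 4: on WHITE (2,2): turn R to E, flip to black, move to (2,3). |black|=8
Step 5: on BLACK (2,3): turn L to N, flip to white, move to (1,3). |black|=7
Step 6: on BLACK (1,3): turn L to W, flip to white, move to (1,2). |black|=6
Step 7: on BLACK (1,2): turn L to S, flip to white, move to (2,2). |black|=5

Answer: 5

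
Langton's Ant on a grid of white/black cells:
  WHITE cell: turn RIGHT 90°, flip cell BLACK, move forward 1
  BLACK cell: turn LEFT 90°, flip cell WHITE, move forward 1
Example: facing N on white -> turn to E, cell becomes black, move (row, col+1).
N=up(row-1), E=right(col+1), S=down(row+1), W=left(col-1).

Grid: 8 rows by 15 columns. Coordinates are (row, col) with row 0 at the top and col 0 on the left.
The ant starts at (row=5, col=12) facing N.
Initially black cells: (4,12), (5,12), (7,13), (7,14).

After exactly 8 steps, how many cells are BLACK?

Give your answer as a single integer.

Step 1: on BLACK (5,12): turn L to W, flip to white, move to (5,11). |black|=3
Step 2: on WHITE (5,11): turn R to N, flip to black, move to (4,11). |black|=4
Step 3: on WHITE (4,11): turn R to E, flip to black, move to (4,12). |black|=5
Step 4: on BLACK (4,12): turn L to N, flip to white, move to (3,12). |black|=4
Step 5: on WHITE (3,12): turn R to E, flip to black, move to (3,13). |black|=5
Step 6: on WHITE (3,13): turn R to S, flip to black, move to (4,13). |black|=6
Step 7: on WHITE (4,13): turn R to W, flip to black, move to (4,12). |black|=7
Step 8: on WHITE (4,12): turn R to N, flip to black, move to (3,12). |black|=8

Answer: 8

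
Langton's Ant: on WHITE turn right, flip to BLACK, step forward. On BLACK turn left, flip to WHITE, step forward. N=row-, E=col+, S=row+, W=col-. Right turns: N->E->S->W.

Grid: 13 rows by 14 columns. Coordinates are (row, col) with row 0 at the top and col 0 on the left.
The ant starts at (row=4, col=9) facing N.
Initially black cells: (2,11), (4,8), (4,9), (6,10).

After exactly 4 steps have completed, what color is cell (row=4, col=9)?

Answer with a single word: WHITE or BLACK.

Step 1: on BLACK (4,9): turn L to W, flip to white, move to (4,8). |black|=3
Step 2: on BLACK (4,8): turn L to S, flip to white, move to (5,8). |black|=2
Step 3: on WHITE (5,8): turn R to W, flip to black, move to (5,7). |black|=3
Step 4: on WHITE (5,7): turn R to N, flip to black, move to (4,7). |black|=4

Answer: WHITE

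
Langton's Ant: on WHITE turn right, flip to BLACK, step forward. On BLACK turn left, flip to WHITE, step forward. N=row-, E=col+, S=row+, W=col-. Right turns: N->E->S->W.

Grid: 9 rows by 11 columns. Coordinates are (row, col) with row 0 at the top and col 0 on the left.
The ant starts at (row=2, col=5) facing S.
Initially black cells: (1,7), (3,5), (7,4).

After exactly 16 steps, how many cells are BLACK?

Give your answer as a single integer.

Step 1: on WHITE (2,5): turn R to W, flip to black, move to (2,4). |black|=4
Step 2: on WHITE (2,4): turn R to N, flip to black, move to (1,4). |black|=5
Step 3: on WHITE (1,4): turn R to E, flip to black, move to (1,5). |black|=6
Step 4: on WHITE (1,5): turn R to S, flip to black, move to (2,5). |black|=7
Step 5: on BLACK (2,5): turn L to E, flip to white, move to (2,6). |black|=6
Step 6: on WHITE (2,6): turn R to S, flip to black, move to (3,6). |black|=7
Step 7: on WHITE (3,6): turn R to W, flip to black, move to (3,5). |black|=8
Step 8: on BLACK (3,5): turn L to S, flip to white, move to (4,5). |black|=7
Step 9: on WHITE (4,5): turn R to W, flip to black, move to (4,4). |black|=8
Step 10: on WHITE (4,4): turn R to N, flip to black, move to (3,4). |black|=9
Step 11: on WHITE (3,4): turn R to E, flip to black, move to (3,5). |black|=10
Step 12: on WHITE (3,5): turn R to S, flip to black, move to (4,5). |black|=11
Step 13: on BLACK (4,5): turn L to E, flip to white, move to (4,6). |black|=10
Step 14: on WHITE (4,6): turn R to S, flip to black, move to (5,6). |black|=11
Step 15: on WHITE (5,6): turn R to W, flip to black, move to (5,5). |black|=12
Step 16: on WHITE (5,5): turn R to N, flip to black, move to (4,5). |black|=13

Answer: 13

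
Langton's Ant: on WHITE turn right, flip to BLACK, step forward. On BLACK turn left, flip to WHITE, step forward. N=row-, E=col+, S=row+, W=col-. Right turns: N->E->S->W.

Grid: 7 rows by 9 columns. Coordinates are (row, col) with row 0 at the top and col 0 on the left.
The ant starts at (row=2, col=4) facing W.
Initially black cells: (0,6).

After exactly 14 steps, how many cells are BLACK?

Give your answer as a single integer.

Answer: 11

Derivation:
Step 1: on WHITE (2,4): turn R to N, flip to black, move to (1,4). |black|=2
Step 2: on WHITE (1,4): turn R to E, flip to black, move to (1,5). |black|=3
Step 3: on WHITE (1,5): turn R to S, flip to black, move to (2,5). |black|=4
Step 4: on WHITE (2,5): turn R to W, flip to black, move to (2,4). |black|=5
Step 5: on BLACK (2,4): turn L to S, flip to white, move to (3,4). |black|=4
Step 6: on WHITE (3,4): turn R to W, flip to black, move to (3,3). |black|=5
Step 7: on WHITE (3,3): turn R to N, flip to black, move to (2,3). |black|=6
Step 8: on WHITE (2,3): turn R to E, flip to black, move to (2,4). |black|=7
Step 9: on WHITE (2,4): turn R to S, flip to black, move to (3,4). |black|=8
Step 10: on BLACK (3,4): turn L to E, flip to white, move to (3,5). |black|=7
Step 11: on WHITE (3,5): turn R to S, flip to black, move to (4,5). |black|=8
Step 12: on WHITE (4,5): turn R to W, flip to black, move to (4,4). |black|=9
Step 13: on WHITE (4,4): turn R to N, flip to black, move to (3,4). |black|=10
Step 14: on WHITE (3,4): turn R to E, flip to black, move to (3,5). |black|=11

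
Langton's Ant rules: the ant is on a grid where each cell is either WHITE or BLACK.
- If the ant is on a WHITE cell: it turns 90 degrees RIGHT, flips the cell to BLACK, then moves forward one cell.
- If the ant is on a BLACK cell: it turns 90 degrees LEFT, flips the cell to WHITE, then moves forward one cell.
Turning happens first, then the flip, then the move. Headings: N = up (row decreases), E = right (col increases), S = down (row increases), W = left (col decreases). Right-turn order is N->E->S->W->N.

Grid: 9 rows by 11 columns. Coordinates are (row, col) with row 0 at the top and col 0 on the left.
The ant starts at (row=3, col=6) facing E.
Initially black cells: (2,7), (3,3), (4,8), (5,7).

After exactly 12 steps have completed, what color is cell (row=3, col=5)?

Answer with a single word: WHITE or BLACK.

Step 1: on WHITE (3,6): turn R to S, flip to black, move to (4,6). |black|=5
Step 2: on WHITE (4,6): turn R to W, flip to black, move to (4,5). |black|=6
Step 3: on WHITE (4,5): turn R to N, flip to black, move to (3,5). |black|=7
Step 4: on WHITE (3,5): turn R to E, flip to black, move to (3,6). |black|=8
Step 5: on BLACK (3,6): turn L to N, flip to white, move to (2,6). |black|=7
Step 6: on WHITE (2,6): turn R to E, flip to black, move to (2,7). |black|=8
Step 7: on BLACK (2,7): turn L to N, flip to white, move to (1,7). |black|=7
Step 8: on WHITE (1,7): turn R to E, flip to black, move to (1,8). |black|=8
Step 9: on WHITE (1,8): turn R to S, flip to black, move to (2,8). |black|=9
Step 10: on WHITE (2,8): turn R to W, flip to black, move to (2,7). |black|=10
Step 11: on WHITE (2,7): turn R to N, flip to black, move to (1,7). |black|=11
Step 12: on BLACK (1,7): turn L to W, flip to white, move to (1,6). |black|=10

Answer: BLACK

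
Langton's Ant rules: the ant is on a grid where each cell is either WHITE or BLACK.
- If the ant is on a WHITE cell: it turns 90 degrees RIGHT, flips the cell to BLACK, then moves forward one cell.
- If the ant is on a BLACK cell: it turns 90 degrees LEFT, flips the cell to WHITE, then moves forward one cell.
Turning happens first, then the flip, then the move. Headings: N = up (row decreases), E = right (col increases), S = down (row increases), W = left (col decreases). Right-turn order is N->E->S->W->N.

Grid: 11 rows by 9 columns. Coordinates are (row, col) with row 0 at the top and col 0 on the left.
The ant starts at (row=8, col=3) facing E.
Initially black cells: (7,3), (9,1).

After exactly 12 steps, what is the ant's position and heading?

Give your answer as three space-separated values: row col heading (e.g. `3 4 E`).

Answer: 8 3 E

Derivation:
Step 1: on WHITE (8,3): turn R to S, flip to black, move to (9,3). |black|=3
Step 2: on WHITE (9,3): turn R to W, flip to black, move to (9,2). |black|=4
Step 3: on WHITE (9,2): turn R to N, flip to black, move to (8,2). |black|=5
Step 4: on WHITE (8,2): turn R to E, flip to black, move to (8,3). |black|=6
Step 5: on BLACK (8,3): turn L to N, flip to white, move to (7,3). |black|=5
Step 6: on BLACK (7,3): turn L to W, flip to white, move to (7,2). |black|=4
Step 7: on WHITE (7,2): turn R to N, flip to black, move to (6,2). |black|=5
Step 8: on WHITE (6,2): turn R to E, flip to black, move to (6,3). |black|=6
Step 9: on WHITE (6,3): turn R to S, flip to black, move to (7,3). |black|=7
Step 10: on WHITE (7,3): turn R to W, flip to black, move to (7,2). |black|=8
Step 11: on BLACK (7,2): turn L to S, flip to white, move to (8,2). |black|=7
Step 12: on BLACK (8,2): turn L to E, flip to white, move to (8,3). |black|=6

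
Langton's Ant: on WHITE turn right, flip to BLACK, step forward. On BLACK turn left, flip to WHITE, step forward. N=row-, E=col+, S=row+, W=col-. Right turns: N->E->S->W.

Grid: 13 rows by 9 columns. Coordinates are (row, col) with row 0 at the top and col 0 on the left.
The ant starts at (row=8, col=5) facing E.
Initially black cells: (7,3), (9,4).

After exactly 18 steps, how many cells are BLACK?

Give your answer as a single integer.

Step 1: on WHITE (8,5): turn R to S, flip to black, move to (9,5). |black|=3
Step 2: on WHITE (9,5): turn R to W, flip to black, move to (9,4). |black|=4
Step 3: on BLACK (9,4): turn L to S, flip to white, move to (10,4). |black|=3
Step 4: on WHITE (10,4): turn R to W, flip to black, move to (10,3). |black|=4
Step 5: on WHITE (10,3): turn R to N, flip to black, move to (9,3). |black|=5
Step 6: on WHITE (9,3): turn R to E, flip to black, move to (9,4). |black|=6
Step 7: on WHITE (9,4): turn R to S, flip to black, move to (10,4). |black|=7
Step 8: on BLACK (10,4): turn L to E, flip to white, move to (10,5). |black|=6
Step 9: on WHITE (10,5): turn R to S, flip to black, move to (11,5). |black|=7
Step 10: on WHITE (11,5): turn R to W, flip to black, move to (11,4). |black|=8
Step 11: on WHITE (11,4): turn R to N, flip to black, move to (10,4). |black|=9
Step 12: on WHITE (10,4): turn R to E, flip to black, move to (10,5). |black|=10
Step 13: on BLACK (10,5): turn L to N, flip to white, move to (9,5). |black|=9
Step 14: on BLACK (9,5): turn L to W, flip to white, move to (9,4). |black|=8
Step 15: on BLACK (9,4): turn L to S, flip to white, move to (10,4). |black|=7
Step 16: on BLACK (10,4): turn L to E, flip to white, move to (10,5). |black|=6
Step 17: on WHITE (10,5): turn R to S, flip to black, move to (11,5). |black|=7
Step 18: on BLACK (11,5): turn L to E, flip to white, move to (11,6). |black|=6

Answer: 6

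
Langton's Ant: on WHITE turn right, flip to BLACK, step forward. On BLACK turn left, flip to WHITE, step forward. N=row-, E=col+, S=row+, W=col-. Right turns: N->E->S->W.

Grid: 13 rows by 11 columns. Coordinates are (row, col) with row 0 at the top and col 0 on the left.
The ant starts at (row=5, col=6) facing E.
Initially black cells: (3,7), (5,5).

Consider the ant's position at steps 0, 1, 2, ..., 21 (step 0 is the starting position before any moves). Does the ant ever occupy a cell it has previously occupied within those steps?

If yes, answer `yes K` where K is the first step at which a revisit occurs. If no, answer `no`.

Step 1: on WHITE (5,6): turn R to S, flip to black, move to (6,6). |black|=3 — new cell
Step 2: on WHITE (6,6): turn R to W, flip to black, move to (6,5). |black|=4 — new cell
Step 3: on WHITE (6,5): turn R to N, flip to black, move to (5,5). |black|=5 — new cell
Step 4: on BLACK (5,5): turn L to W, flip to white, move to (5,4). |black|=4 — new cell
Step 5: on WHITE (5,4): turn R to N, flip to black, move to (4,4). |black|=5 — new cell
Step 6: on WHITE (4,4): turn R to E, flip to black, move to (4,5). |black|=6 — new cell
Step 7: on WHITE (4,5): turn R to S, flip to black, move to (5,5). |black|=7 — REVISIT

Answer: yes 7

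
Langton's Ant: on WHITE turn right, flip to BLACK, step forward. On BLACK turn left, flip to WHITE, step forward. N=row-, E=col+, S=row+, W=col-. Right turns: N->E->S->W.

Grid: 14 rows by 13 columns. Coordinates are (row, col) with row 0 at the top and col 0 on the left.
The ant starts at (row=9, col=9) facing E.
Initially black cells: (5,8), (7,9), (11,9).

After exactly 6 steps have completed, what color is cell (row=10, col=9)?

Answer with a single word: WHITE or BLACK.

Answer: BLACK

Derivation:
Step 1: on WHITE (9,9): turn R to S, flip to black, move to (10,9). |black|=4
Step 2: on WHITE (10,9): turn R to W, flip to black, move to (10,8). |black|=5
Step 3: on WHITE (10,8): turn R to N, flip to black, move to (9,8). |black|=6
Step 4: on WHITE (9,8): turn R to E, flip to black, move to (9,9). |black|=7
Step 5: on BLACK (9,9): turn L to N, flip to white, move to (8,9). |black|=6
Step 6: on WHITE (8,9): turn R to E, flip to black, move to (8,10). |black|=7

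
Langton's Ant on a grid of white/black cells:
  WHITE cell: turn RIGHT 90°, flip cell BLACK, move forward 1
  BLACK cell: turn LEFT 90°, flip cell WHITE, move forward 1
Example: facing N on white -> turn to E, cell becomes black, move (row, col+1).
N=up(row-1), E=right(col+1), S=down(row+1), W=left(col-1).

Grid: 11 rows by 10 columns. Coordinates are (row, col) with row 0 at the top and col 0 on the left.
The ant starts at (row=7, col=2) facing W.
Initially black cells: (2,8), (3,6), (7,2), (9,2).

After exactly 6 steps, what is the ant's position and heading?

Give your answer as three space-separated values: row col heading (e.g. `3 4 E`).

Answer: 8 3 E

Derivation:
Step 1: on BLACK (7,2): turn L to S, flip to white, move to (8,2). |black|=3
Step 2: on WHITE (8,2): turn R to W, flip to black, move to (8,1). |black|=4
Step 3: on WHITE (8,1): turn R to N, flip to black, move to (7,1). |black|=5
Step 4: on WHITE (7,1): turn R to E, flip to black, move to (7,2). |black|=6
Step 5: on WHITE (7,2): turn R to S, flip to black, move to (8,2). |black|=7
Step 6: on BLACK (8,2): turn L to E, flip to white, move to (8,3). |black|=6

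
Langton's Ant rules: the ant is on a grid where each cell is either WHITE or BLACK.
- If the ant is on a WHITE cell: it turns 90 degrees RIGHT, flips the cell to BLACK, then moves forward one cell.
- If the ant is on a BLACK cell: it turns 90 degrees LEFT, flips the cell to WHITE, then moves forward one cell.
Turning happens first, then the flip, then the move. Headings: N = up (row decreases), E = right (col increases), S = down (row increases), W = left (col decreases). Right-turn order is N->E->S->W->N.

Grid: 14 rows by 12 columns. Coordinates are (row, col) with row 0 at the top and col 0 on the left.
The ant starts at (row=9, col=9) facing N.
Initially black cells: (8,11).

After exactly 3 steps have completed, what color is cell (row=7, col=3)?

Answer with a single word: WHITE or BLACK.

Answer: WHITE

Derivation:
Step 1: on WHITE (9,9): turn R to E, flip to black, move to (9,10). |black|=2
Step 2: on WHITE (9,10): turn R to S, flip to black, move to (10,10). |black|=3
Step 3: on WHITE (10,10): turn R to W, flip to black, move to (10,9). |black|=4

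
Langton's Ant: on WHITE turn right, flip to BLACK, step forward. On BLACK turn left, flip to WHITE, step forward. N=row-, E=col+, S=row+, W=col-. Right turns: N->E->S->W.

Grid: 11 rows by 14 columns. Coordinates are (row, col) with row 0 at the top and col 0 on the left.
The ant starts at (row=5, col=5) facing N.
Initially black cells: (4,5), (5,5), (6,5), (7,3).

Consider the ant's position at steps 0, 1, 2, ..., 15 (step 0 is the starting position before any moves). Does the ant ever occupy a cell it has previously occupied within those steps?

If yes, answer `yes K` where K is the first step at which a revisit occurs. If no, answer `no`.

Step 1: on BLACK (5,5): turn L to W, flip to white, move to (5,4). |black|=3 — new cell
Step 2: on WHITE (5,4): turn R to N, flip to black, move to (4,4). |black|=4 — new cell
Step 3: on WHITE (4,4): turn R to E, flip to black, move to (4,5). |black|=5 — new cell
Step 4: on BLACK (4,5): turn L to N, flip to white, move to (3,5). |black|=4 — new cell
Step 5: on WHITE (3,5): turn R to E, flip to black, move to (3,6). |black|=5 — new cell
Step 6: on WHITE (3,6): turn R to S, flip to black, move to (4,6). |black|=6 — new cell
Step 7: on WHITE (4,6): turn R to W, flip to black, move to (4,5). |black|=7 — REVISIT

Answer: yes 7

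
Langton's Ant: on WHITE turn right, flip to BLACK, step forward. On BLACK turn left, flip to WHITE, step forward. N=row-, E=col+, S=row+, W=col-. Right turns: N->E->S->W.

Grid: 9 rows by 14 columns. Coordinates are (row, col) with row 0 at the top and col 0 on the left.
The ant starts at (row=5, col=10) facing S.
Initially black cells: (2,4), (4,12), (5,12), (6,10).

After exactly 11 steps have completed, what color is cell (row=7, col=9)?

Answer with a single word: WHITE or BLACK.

Step 1: on WHITE (5,10): turn R to W, flip to black, move to (5,9). |black|=5
Step 2: on WHITE (5,9): turn R to N, flip to black, move to (4,9). |black|=6
Step 3: on WHITE (4,9): turn R to E, flip to black, move to (4,10). |black|=7
Step 4: on WHITE (4,10): turn R to S, flip to black, move to (5,10). |black|=8
Step 5: on BLACK (5,10): turn L to E, flip to white, move to (5,11). |black|=7
Step 6: on WHITE (5,11): turn R to S, flip to black, move to (6,11). |black|=8
Step 7: on WHITE (6,11): turn R to W, flip to black, move to (6,10). |black|=9
Step 8: on BLACK (6,10): turn L to S, flip to white, move to (7,10). |black|=8
Step 9: on WHITE (7,10): turn R to W, flip to black, move to (7,9). |black|=9
Step 10: on WHITE (7,9): turn R to N, flip to black, move to (6,9). |black|=10
Step 11: on WHITE (6,9): turn R to E, flip to black, move to (6,10). |black|=11

Answer: BLACK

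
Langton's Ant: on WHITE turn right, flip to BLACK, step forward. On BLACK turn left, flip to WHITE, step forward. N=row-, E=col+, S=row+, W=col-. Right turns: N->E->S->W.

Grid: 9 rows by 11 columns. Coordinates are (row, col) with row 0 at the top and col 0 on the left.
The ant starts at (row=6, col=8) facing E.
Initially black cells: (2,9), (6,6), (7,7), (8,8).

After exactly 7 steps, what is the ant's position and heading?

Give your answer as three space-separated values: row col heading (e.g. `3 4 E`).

Step 1: on WHITE (6,8): turn R to S, flip to black, move to (7,8). |black|=5
Step 2: on WHITE (7,8): turn R to W, flip to black, move to (7,7). |black|=6
Step 3: on BLACK (7,7): turn L to S, flip to white, move to (8,7). |black|=5
Step 4: on WHITE (8,7): turn R to W, flip to black, move to (8,6). |black|=6
Step 5: on WHITE (8,6): turn R to N, flip to black, move to (7,6). |black|=7
Step 6: on WHITE (7,6): turn R to E, flip to black, move to (7,7). |black|=8
Step 7: on WHITE (7,7): turn R to S, flip to black, move to (8,7). |black|=9

Answer: 8 7 S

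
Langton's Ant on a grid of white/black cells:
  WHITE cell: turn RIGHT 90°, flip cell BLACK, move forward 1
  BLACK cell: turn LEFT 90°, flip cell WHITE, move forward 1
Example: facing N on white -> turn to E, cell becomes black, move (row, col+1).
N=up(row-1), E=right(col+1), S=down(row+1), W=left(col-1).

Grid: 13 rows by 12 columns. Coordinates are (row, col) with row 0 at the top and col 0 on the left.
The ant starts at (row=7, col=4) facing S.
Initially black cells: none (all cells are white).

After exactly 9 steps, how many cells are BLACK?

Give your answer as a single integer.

Answer: 7

Derivation:
Step 1: on WHITE (7,4): turn R to W, flip to black, move to (7,3). |black|=1
Step 2: on WHITE (7,3): turn R to N, flip to black, move to (6,3). |black|=2
Step 3: on WHITE (6,3): turn R to E, flip to black, move to (6,4). |black|=3
Step 4: on WHITE (6,4): turn R to S, flip to black, move to (7,4). |black|=4
Step 5: on BLACK (7,4): turn L to E, flip to white, move to (7,5). |black|=3
Step 6: on WHITE (7,5): turn R to S, flip to black, move to (8,5). |black|=4
Step 7: on WHITE (8,5): turn R to W, flip to black, move to (8,4). |black|=5
Step 8: on WHITE (8,4): turn R to N, flip to black, move to (7,4). |black|=6
Step 9: on WHITE (7,4): turn R to E, flip to black, move to (7,5). |black|=7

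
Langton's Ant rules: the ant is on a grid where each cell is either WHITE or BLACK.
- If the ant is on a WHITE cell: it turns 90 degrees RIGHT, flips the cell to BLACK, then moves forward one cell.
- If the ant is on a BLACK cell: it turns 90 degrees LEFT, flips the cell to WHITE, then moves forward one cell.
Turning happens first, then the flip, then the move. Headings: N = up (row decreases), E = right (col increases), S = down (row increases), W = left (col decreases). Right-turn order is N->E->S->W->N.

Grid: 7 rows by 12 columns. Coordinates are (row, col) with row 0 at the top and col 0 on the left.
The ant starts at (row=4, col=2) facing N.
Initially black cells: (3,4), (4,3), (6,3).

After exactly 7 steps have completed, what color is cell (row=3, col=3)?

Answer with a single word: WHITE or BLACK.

Step 1: on WHITE (4,2): turn R to E, flip to black, move to (4,3). |black|=4
Step 2: on BLACK (4,3): turn L to N, flip to white, move to (3,3). |black|=3
Step 3: on WHITE (3,3): turn R to E, flip to black, move to (3,4). |black|=4
Step 4: on BLACK (3,4): turn L to N, flip to white, move to (2,4). |black|=3
Step 5: on WHITE (2,4): turn R to E, flip to black, move to (2,5). |black|=4
Step 6: on WHITE (2,5): turn R to S, flip to black, move to (3,5). |black|=5
Step 7: on WHITE (3,5): turn R to W, flip to black, move to (3,4). |black|=6

Answer: BLACK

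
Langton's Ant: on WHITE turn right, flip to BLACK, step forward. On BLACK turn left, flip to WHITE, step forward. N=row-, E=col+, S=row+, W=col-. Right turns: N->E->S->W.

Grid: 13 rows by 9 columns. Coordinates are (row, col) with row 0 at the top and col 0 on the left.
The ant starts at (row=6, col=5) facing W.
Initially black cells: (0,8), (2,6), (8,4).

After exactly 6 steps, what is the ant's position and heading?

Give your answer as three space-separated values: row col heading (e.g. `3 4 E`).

Answer: 7 4 W

Derivation:
Step 1: on WHITE (6,5): turn R to N, flip to black, move to (5,5). |black|=4
Step 2: on WHITE (5,5): turn R to E, flip to black, move to (5,6). |black|=5
Step 3: on WHITE (5,6): turn R to S, flip to black, move to (6,6). |black|=6
Step 4: on WHITE (6,6): turn R to W, flip to black, move to (6,5). |black|=7
Step 5: on BLACK (6,5): turn L to S, flip to white, move to (7,5). |black|=6
Step 6: on WHITE (7,5): turn R to W, flip to black, move to (7,4). |black|=7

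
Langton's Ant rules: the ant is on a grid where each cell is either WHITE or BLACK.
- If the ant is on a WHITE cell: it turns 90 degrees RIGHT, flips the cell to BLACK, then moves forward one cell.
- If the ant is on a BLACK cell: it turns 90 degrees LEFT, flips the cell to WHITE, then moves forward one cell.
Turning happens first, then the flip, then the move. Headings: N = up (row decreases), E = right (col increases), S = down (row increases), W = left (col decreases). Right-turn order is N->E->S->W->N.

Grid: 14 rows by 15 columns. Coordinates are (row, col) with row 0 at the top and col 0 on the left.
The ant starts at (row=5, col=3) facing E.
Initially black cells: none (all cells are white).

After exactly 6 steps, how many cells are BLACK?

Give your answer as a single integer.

Answer: 4

Derivation:
Step 1: on WHITE (5,3): turn R to S, flip to black, move to (6,3). |black|=1
Step 2: on WHITE (6,3): turn R to W, flip to black, move to (6,2). |black|=2
Step 3: on WHITE (6,2): turn R to N, flip to black, move to (5,2). |black|=3
Step 4: on WHITE (5,2): turn R to E, flip to black, move to (5,3). |black|=4
Step 5: on BLACK (5,3): turn L to N, flip to white, move to (4,3). |black|=3
Step 6: on WHITE (4,3): turn R to E, flip to black, move to (4,4). |black|=4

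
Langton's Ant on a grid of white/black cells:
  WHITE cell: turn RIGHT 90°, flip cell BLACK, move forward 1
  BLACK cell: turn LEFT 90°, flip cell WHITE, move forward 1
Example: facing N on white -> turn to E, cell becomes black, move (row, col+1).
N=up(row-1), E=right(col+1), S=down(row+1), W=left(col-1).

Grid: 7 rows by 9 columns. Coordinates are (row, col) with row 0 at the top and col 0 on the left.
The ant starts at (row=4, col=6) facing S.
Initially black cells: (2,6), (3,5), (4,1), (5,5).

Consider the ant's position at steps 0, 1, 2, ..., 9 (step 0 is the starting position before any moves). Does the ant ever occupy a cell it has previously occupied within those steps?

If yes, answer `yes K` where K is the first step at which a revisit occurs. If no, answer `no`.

Answer: yes 6

Derivation:
Step 1: on WHITE (4,6): turn R to W, flip to black, move to (4,5). |black|=5 — new cell
Step 2: on WHITE (4,5): turn R to N, flip to black, move to (3,5). |black|=6 — new cell
Step 3: on BLACK (3,5): turn L to W, flip to white, move to (3,4). |black|=5 — new cell
Step 4: on WHITE (3,4): turn R to N, flip to black, move to (2,4). |black|=6 — new cell
Step 5: on WHITE (2,4): turn R to E, flip to black, move to (2,5). |black|=7 — new cell
Step 6: on WHITE (2,5): turn R to S, flip to black, move to (3,5). |black|=8 — REVISIT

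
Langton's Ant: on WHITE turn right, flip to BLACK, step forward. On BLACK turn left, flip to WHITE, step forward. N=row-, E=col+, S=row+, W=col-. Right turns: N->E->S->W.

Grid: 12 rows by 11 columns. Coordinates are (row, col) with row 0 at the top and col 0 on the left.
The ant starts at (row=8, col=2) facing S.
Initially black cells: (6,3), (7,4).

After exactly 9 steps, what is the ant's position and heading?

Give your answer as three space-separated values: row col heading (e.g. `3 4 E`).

Step 1: on WHITE (8,2): turn R to W, flip to black, move to (8,1). |black|=3
Step 2: on WHITE (8,1): turn R to N, flip to black, move to (7,1). |black|=4
Step 3: on WHITE (7,1): turn R to E, flip to black, move to (7,2). |black|=5
Step 4: on WHITE (7,2): turn R to S, flip to black, move to (8,2). |black|=6
Step 5: on BLACK (8,2): turn L to E, flip to white, move to (8,3). |black|=5
Step 6: on WHITE (8,3): turn R to S, flip to black, move to (9,3). |black|=6
Step 7: on WHITE (9,3): turn R to W, flip to black, move to (9,2). |black|=7
Step 8: on WHITE (9,2): turn R to N, flip to black, move to (8,2). |black|=8
Step 9: on WHITE (8,2): turn R to E, flip to black, move to (8,3). |black|=9

Answer: 8 3 E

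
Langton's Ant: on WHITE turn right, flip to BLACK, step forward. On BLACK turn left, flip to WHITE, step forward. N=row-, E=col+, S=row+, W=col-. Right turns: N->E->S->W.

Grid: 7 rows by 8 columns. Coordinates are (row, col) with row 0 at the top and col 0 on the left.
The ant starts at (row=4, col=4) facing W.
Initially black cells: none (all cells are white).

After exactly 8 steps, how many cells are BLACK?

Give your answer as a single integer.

Step 1: on WHITE (4,4): turn R to N, flip to black, move to (3,4). |black|=1
Step 2: on WHITE (3,4): turn R to E, flip to black, move to (3,5). |black|=2
Step 3: on WHITE (3,5): turn R to S, flip to black, move to (4,5). |black|=3
Step 4: on WHITE (4,5): turn R to W, flip to black, move to (4,4). |black|=4
Step 5: on BLACK (4,4): turn L to S, flip to white, move to (5,4). |black|=3
Step 6: on WHITE (5,4): turn R to W, flip to black, move to (5,3). |black|=4
Step 7: on WHITE (5,3): turn R to N, flip to black, move to (4,3). |black|=5
Step 8: on WHITE (4,3): turn R to E, flip to black, move to (4,4). |black|=6

Answer: 6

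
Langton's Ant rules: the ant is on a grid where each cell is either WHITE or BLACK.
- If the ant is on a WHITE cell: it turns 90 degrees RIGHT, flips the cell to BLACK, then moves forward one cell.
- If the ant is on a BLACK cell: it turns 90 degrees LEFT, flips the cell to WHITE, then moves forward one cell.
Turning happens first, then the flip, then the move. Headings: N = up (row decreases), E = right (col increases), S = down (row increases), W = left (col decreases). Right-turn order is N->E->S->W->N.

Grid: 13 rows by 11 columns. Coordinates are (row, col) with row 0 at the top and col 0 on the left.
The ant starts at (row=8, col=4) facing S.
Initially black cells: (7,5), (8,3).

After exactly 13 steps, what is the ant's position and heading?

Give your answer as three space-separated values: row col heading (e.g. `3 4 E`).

Answer: 8 3 W

Derivation:
Step 1: on WHITE (8,4): turn R to W, flip to black, move to (8,3). |black|=3
Step 2: on BLACK (8,3): turn L to S, flip to white, move to (9,3). |black|=2
Step 3: on WHITE (9,3): turn R to W, flip to black, move to (9,2). |black|=3
Step 4: on WHITE (9,2): turn R to N, flip to black, move to (8,2). |black|=4
Step 5: on WHITE (8,2): turn R to E, flip to black, move to (8,3). |black|=5
Step 6: on WHITE (8,3): turn R to S, flip to black, move to (9,3). |black|=6
Step 7: on BLACK (9,3): turn L to E, flip to white, move to (9,4). |black|=5
Step 8: on WHITE (9,4): turn R to S, flip to black, move to (10,4). |black|=6
Step 9: on WHITE (10,4): turn R to W, flip to black, move to (10,3). |black|=7
Step 10: on WHITE (10,3): turn R to N, flip to black, move to (9,3). |black|=8
Step 11: on WHITE (9,3): turn R to E, flip to black, move to (9,4). |black|=9
Step 12: on BLACK (9,4): turn L to N, flip to white, move to (8,4). |black|=8
Step 13: on BLACK (8,4): turn L to W, flip to white, move to (8,3). |black|=7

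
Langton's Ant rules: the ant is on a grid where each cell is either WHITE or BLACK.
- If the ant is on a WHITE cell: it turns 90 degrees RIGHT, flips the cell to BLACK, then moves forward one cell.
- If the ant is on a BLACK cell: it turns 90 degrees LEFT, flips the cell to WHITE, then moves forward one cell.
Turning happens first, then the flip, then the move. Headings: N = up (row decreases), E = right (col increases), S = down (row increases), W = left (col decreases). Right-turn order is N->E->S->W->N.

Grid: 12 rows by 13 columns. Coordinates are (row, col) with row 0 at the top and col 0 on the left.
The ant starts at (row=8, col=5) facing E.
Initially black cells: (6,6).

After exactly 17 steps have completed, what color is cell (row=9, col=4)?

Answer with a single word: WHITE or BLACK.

Answer: BLACK

Derivation:
Step 1: on WHITE (8,5): turn R to S, flip to black, move to (9,5). |black|=2
Step 2: on WHITE (9,5): turn R to W, flip to black, move to (9,4). |black|=3
Step 3: on WHITE (9,4): turn R to N, flip to black, move to (8,4). |black|=4
Step 4: on WHITE (8,4): turn R to E, flip to black, move to (8,5). |black|=5
Step 5: on BLACK (8,5): turn L to N, flip to white, move to (7,5). |black|=4
Step 6: on WHITE (7,5): turn R to E, flip to black, move to (7,6). |black|=5
Step 7: on WHITE (7,6): turn R to S, flip to black, move to (8,6). |black|=6
Step 8: on WHITE (8,6): turn R to W, flip to black, move to (8,5). |black|=7
Step 9: on WHITE (8,5): turn R to N, flip to black, move to (7,5). |black|=8
Step 10: on BLACK (7,5): turn L to W, flip to white, move to (7,4). |black|=7
Step 11: on WHITE (7,4): turn R to N, flip to black, move to (6,4). |black|=8
Step 12: on WHITE (6,4): turn R to E, flip to black, move to (6,5). |black|=9
Step 13: on WHITE (6,5): turn R to S, flip to black, move to (7,5). |black|=10
Step 14: on WHITE (7,5): turn R to W, flip to black, move to (7,4). |black|=11
Step 15: on BLACK (7,4): turn L to S, flip to white, move to (8,4). |black|=10
Step 16: on BLACK (8,4): turn L to E, flip to white, move to (8,5). |black|=9
Step 17: on BLACK (8,5): turn L to N, flip to white, move to (7,5). |black|=8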